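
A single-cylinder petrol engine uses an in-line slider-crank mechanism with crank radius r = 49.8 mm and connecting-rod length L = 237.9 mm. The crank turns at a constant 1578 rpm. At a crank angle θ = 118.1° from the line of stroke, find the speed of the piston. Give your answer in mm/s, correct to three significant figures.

ω = 2π·1578/60 = 165.2 rad/s
For an in-line slider-crank, x = r cosθ + √(L² − r² sin²θ), so v = −rω sinθ·[1 + r cosθ/√(L² − r² sin²θ)].
With r = 0.0498 m, L = 0.2379 m, θ = 118.1°: √(L² − r² sin²θ) = 0.23381 m.
v = −0.0498·165.2·0.88213·[1 + 0.0498·-0.47101/0.23381] = -6.531 m/s.
|v| = 6.531 m/s = 6531 mm/s.

6530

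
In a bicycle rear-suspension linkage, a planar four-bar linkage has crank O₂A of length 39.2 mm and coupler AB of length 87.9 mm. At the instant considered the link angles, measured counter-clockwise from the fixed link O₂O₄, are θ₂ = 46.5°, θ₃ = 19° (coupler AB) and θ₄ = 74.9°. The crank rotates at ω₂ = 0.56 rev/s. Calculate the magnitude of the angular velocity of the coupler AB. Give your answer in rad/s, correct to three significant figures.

0.901

ω₂ = 3.519 rad/s (from 0.56 rev/s).
Differentiating the loop-closure r₂e^{iθ₂}+r₃e^{iθ₃}=r₁+r₄e^{iθ₄} gives r₂ω₂e^{iθ₂}+r₃ω₃e^{iθ₃}=r₄ω₄e^{iθ₄}.
Eliminating the other unknown: ω₃ = r₂ω₂ sin(θ₄−θ₂) / [r₃ sin(θ₃−θ₄)].
Numerator sine = +0.47562; denominator sine = -0.82806.
Result = 0.0392·3.519·(+0.47562) / (0.0879·(-0.82806)) = -0.9013 rad/s; magnitude 0.9013 rad/s.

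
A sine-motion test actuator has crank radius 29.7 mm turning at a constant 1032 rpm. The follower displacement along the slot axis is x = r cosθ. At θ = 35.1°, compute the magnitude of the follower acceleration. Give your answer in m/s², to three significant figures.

ω = 108.1 rad/s (from 1032 rpm).
x = r cosθ ⇒ ẍ = −rω² cosθ (ω constant).
|a| = rω²|cosθ| = 0.0297·(108.1)²·|cos 35.1°| = 283.8 m/s².

284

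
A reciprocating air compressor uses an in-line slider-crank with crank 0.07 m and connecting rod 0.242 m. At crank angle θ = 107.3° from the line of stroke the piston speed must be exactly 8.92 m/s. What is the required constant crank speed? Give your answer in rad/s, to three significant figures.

147

For an in-line slider-crank, |v_piston| = rω|sinθ|·[1 + r cosθ/√(L² − r² sin²θ)].
With r = 0.07 m, L = 0.242 m, θ = 107.3°: the bracketed kinematic factor |dx/dθ| = 0.060852 m.
ω = v/|dx/dθ| = 8.92/0.060852 = 146.59 rad/s.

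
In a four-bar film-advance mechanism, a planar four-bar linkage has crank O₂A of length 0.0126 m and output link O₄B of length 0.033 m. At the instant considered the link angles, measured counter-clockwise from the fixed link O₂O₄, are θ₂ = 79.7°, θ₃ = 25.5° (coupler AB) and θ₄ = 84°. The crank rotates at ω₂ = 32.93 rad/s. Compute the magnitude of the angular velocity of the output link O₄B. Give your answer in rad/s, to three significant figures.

ω₂ = 32.93 rad/s
Differentiating the loop-closure r₂e^{iθ₂}+r₃e^{iθ₃}=r₁+r₄e^{iθ₄} gives r₂ω₂e^{iθ₂}+r₃ω₃e^{iθ₃}=r₄ω₄e^{iθ₄}.
Eliminating the other unknown: ω₄ = r₂ω₂ sin(θ₂−θ₃) / [r₄ sin(θ₄−θ₃)].
Numerator sine = +0.81106; denominator sine = +0.85264.
Result = 0.0126·32.93·(+0.81106) / (0.033·(+0.85264)) = +11.96 rad/s; magnitude 11.96 rad/s.

12.0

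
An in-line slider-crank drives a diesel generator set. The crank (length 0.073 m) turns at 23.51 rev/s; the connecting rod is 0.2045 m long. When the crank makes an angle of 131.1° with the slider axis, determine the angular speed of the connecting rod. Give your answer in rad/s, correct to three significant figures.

36.0

ω = 147.7 rad/s (converted from 23.51 rev/s).
The rod makes angle φ with the slider axis where L sinφ = r sinθ; differentiating, L cosφ·φ̇ = r ω cosθ.
L cosφ = √(L² − r² sin²θ) = 0.19696 m.
|ω_rod| = r ω |cosθ| / √(L² − r² sin²θ) = 0.073·147.7·0.65738/0.19696 = 35.99 rad/s.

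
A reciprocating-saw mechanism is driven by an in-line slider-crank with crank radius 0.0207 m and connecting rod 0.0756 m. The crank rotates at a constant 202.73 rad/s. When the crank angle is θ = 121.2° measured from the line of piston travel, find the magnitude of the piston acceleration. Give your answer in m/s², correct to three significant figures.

548

ω = 202.7 rad/s
x(θ) = r cosθ + √(L² − r² sin²θ); with ω constant, a = ω²·d²x/dθ².
d²x/dθ² = −r cosθ − r²(cos2θ)/√u − r⁴ sin²2θ/(4u^{3/2}),  u = L² − r² sin²θ = 0.00540186 m².
Substituting r = 0.0207 m, L = 0.0756 m, θ = 121.2°: d²x/dθ² = +0.013333 m.
a = ω²·d²x/dθ² = (202.7)²·(+0.013333) = +547.99 m/s²;  |a| = 547.99 m/s².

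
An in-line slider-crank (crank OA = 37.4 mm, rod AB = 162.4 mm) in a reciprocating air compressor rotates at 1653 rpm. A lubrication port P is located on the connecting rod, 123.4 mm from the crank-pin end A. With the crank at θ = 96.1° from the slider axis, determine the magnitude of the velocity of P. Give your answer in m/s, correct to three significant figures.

6.32

ω = 173.1 rad/s.  Crank-pin speed |V_A| = rω = 6.474 m/s, perpendicular to OA.
Rod angle: sinφ = −(r/L) sinθ ⇒ φ = -13.238°; ω_rod = −rω cosθ/√(L²−r²sin²θ) = +4.3518 rad/s.
V_P = V_A + ω_rod × AP, with AP = 0.1234 m along the rod.
Components: V_Px = −rω sinθ − a·ω_rod·sinφ = -6.3144 m/s;  V_Py = rω cosθ + a·ω_rod·cosφ = -0.16521 m/s.
|V_P| = √(V_Px² + V_Py²) = 6.3165 m/s.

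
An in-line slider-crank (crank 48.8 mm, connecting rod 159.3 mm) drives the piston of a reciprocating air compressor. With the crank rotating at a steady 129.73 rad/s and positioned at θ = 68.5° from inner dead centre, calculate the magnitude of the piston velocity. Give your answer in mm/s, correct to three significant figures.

ω = 129.7 rad/s
For an in-line slider-crank, x = r cosθ + √(L² − r² sin²θ), so v = −rω sinθ·[1 + r cosθ/√(L² − r² sin²θ)].
With r = 0.0488 m, L = 0.1593 m, θ = 68.5°: √(L² − r² sin²θ) = 0.15269 m.
v = −0.0488·129.7·0.93042·[1 + 0.0488·0.36650/0.15269] = -6.5803 m/s.
|v| = 6.5803 m/s = 6580.3 mm/s.

6580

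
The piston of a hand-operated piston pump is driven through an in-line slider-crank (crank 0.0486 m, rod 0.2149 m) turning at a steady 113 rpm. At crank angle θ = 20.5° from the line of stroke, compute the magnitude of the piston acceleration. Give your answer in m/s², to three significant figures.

ω = 2π·113/60 = 11.83 rad/s
x(θ) = r cosθ + √(L² − r² sin²θ); with ω constant, a = ω²·d²x/dθ².
d²x/dθ² = −r cosθ − r²(cos2θ)/√u − r⁴ sin²2θ/(4u^{3/2}),  u = L² − r² sin²θ = 0.0458923 m².
Substituting r = 0.0486 m, L = 0.2149 m, θ = 20.5°: d²x/dθ² = -0.053904 m.
a = ω²·d²x/dθ² = (11.83)²·(-0.053904) = -7.5481 m/s²;  |a| = 7.5481 m/s².

7.55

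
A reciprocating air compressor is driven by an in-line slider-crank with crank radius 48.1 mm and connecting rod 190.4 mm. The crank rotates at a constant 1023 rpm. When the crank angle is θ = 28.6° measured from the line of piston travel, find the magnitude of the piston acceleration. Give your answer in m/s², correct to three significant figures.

ω = 2π·1023/60 = 107.1 rad/s
x(θ) = r cosθ + √(L² − r² sin²θ); with ω constant, a = ω²·d²x/dθ².
d²x/dθ² = −r cosθ − r²(cos2θ)/√u − r⁴ sin²2θ/(4u^{3/2}),  u = L² − r² sin²θ = 0.035722 m².
Substituting r = 0.0481 m, L = 0.1904 m, θ = 28.6°: d²x/dθ² = -0.049002 m.
a = ω²·d²x/dθ² = (107.1)²·(-0.049002) = -562.37 m/s²;  |a| = 562.37 m/s².

562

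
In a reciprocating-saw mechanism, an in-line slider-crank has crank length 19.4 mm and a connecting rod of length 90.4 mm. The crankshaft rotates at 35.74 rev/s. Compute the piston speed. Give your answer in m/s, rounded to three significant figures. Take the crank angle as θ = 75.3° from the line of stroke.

ω = 2π·35.7 = 224.6 rad/s
For an in-line slider-crank, x = r cosθ + √(L² − r² sin²θ), so v = −rω sinθ·[1 + r cosθ/√(L² − r² sin²θ)].
With r = 0.0194 m, L = 0.0904 m, θ = 75.3°: √(L² − r² sin²θ) = 0.088431 m.
v = −0.0194·224.6·0.96727·[1 + 0.0194·0.25376/0.088431] = -4.4485 m/s.
|v| = 4.4485 m/s.

4.45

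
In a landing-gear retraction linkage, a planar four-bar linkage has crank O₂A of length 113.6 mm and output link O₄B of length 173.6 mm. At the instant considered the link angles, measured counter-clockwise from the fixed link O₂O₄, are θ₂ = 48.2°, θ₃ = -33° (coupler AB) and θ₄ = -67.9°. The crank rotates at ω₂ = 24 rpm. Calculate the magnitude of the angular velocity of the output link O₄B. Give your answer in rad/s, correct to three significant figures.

ω₂ = 2.513 rad/s (from 24 rpm).
Differentiating the loop-closure r₂e^{iθ₂}+r₃e^{iθ₃}=r₁+r₄e^{iθ₄} gives r₂ω₂e^{iθ₂}+r₃ω₃e^{iθ₃}=r₄ω₄e^{iθ₄}.
Eliminating the other unknown: ω₄ = r₂ω₂ sin(θ₂−θ₃) / [r₄ sin(θ₄−θ₃)].
Numerator sine = +0.98823; denominator sine = -0.57215.
Result = 0.1136·2.513·(+0.98823) / (0.1736·(-0.57215)) = -2.8407 rad/s; magnitude 2.8407 rad/s.

2.84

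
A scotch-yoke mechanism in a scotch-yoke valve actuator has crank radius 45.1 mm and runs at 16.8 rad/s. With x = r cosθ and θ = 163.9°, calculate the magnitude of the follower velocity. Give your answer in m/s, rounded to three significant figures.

0.210

ω = 16.8 rad/s
x = r cosθ ⇒ ẋ = −rω sinθ.
|v| = rω|sinθ| = 0.0451·16.8·|sin 163.9°| = 0.21012 m/s.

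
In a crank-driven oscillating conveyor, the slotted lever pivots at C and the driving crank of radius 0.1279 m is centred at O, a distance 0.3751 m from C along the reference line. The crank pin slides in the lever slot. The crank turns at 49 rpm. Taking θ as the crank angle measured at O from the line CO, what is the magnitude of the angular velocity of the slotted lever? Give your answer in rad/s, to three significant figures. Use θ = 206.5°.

1.92

ω = 5.131 rad/s (from 49 rpm).
Crank pin A relative to C: A = (d + r cosθ, r sinθ); lever angle φ = atan2(r sinθ, d + r cosθ).
Differentiating tanφ: φ̇ = rω(d cosθ + r)/(d² + r² + 2dr cosθ).
d² + r² + 2dr cosθ = |CA|² = 0.0711889 m²;  d cosθ + r = -0.20779 m.
|ω_lever| = |0.1279·5.131·-0.20779| / 0.0711889 = 1.9156 rad/s.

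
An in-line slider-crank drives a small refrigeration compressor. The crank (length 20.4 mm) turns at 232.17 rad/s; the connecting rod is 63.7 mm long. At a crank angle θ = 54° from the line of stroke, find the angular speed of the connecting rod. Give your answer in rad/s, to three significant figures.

45.2

ω = 232.2 rad/s
The rod makes angle φ with the slider axis where L sinφ = r sinθ; differentiating, L cosφ·φ̇ = r ω cosθ.
L cosφ = √(L² − r² sin²θ) = 0.061525 m.
|ω_rod| = r ω |cosθ| / √(L² − r² sin²θ) = 0.0204·232.2·0.58779/0.061525 = 45.249 rad/s.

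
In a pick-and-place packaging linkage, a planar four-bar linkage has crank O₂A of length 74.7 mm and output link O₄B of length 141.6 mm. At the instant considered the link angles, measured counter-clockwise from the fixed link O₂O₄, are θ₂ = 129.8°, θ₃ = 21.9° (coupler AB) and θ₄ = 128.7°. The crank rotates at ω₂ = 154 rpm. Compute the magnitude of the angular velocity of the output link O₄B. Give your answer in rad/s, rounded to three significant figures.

ω₂ = 16.13 rad/s (from 154 rpm).
Differentiating the loop-closure r₂e^{iθ₂}+r₃e^{iθ₃}=r₁+r₄e^{iθ₄} gives r₂ω₂e^{iθ₂}+r₃ω₃e^{iθ₃}=r₄ω₄e^{iθ₄}.
Eliminating the other unknown: ω₄ = r₂ω₂ sin(θ₂−θ₃) / [r₄ sin(θ₄−θ₃)].
Numerator sine = +0.95159; denominator sine = +0.95732.
Result = 0.0747·16.13·(+0.95159) / (0.1416·(+0.95732)) = +8.4567 rad/s; magnitude 8.4567 rad/s.

8.46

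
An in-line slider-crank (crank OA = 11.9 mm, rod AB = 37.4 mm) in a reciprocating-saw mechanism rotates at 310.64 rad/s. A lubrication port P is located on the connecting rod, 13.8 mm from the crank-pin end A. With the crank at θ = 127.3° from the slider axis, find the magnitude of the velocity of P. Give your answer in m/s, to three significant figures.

3.07

ω = 310.6 rad/s.  Crank-pin speed |V_A| = rω = 3.6966 m/s, perpendicular to OA.
Rod angle: sinφ = −(r/L) sinθ ⇒ φ = -14.661°; ω_rod = −rω cosθ/√(L²−r²sin²θ) = +61.912 rad/s.
V_P = V_A + ω_rod × AP, with AP = 0.0138 m along the rod.
Components: V_Px = −rω sinθ − a·ω_rod·sinφ = -2.7243 m/s;  V_Py = rω cosθ + a·ω_rod·cosφ = -1.4135 m/s.
|V_P| = √(V_Px² + V_Py²) = 3.0692 m/s.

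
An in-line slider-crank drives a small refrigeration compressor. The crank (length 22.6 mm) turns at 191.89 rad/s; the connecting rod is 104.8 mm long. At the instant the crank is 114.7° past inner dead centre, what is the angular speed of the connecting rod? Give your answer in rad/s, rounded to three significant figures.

17.6

ω = 191.9 rad/s
The rod makes angle φ with the slider axis where L sinφ = r sinθ; differentiating, L cosφ·φ̇ = r ω cosθ.
L cosφ = √(L² − r² sin²θ) = 0.10277 m.
|ω_rod| = r ω |cosθ| / √(L² − r² sin²θ) = 0.0226·191.9·0.41787/0.10277 = 17.633 rad/s.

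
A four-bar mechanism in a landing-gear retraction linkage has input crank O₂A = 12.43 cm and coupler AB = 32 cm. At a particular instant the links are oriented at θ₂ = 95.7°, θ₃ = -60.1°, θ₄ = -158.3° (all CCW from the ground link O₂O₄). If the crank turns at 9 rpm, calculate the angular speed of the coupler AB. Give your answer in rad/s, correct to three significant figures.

ω₂ = 0.9425 rad/s (from 9 rpm).
Differentiating the loop-closure r₂e^{iθ₂}+r₃e^{iθ₃}=r₁+r₄e^{iθ₄} gives r₂ω₂e^{iθ₂}+r₃ω₃e^{iθ₃}=r₄ω₄e^{iθ₄}.
Eliminating the other unknown: ω₃ = r₂ω₂ sin(θ₄−θ₂) / [r₃ sin(θ₃−θ₄)].
Numerator sine = +0.96126; denominator sine = +0.98978.
Result = 0.1243·0.9425·(+0.96126) / (0.32·(+0.98978)) = +0.35555 rad/s; magnitude 0.35555 rad/s.

0.356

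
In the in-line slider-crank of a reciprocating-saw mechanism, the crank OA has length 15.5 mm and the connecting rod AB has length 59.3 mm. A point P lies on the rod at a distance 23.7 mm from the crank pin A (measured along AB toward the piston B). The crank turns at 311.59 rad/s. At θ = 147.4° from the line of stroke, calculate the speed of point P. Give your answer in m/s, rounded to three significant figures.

ω = 311.6 rad/s.  Crank-pin speed |V_A| = rω = 4.8296 m/s, perpendicular to OA.
Rod angle: sinφ = −(r/L) sinθ ⇒ φ = -8.096°; ω_rod = −rω cosθ/√(L²−r²sin²θ) = +69.304 rad/s.
V_P = V_A + ω_rod × AP, with AP = 0.0237 m along the rod.
Components: V_Px = −rω sinθ − a·ω_rod·sinφ = -2.3708 m/s;  V_Py = rω cosθ + a·ω_rod·cosφ = -2.4426 m/s.
|V_P| = √(V_Px² + V_Py²) = 3.404 m/s.

3.40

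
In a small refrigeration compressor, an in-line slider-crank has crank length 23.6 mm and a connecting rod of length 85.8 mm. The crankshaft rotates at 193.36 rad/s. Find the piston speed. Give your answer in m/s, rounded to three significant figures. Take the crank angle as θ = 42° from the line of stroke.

ω = 193.4 rad/s
For an in-line slider-crank, x = r cosθ + √(L² − r² sin²θ), so v = −rω sinθ·[1 + r cosθ/√(L² − r² sin²θ)].
With r = 0.0236 m, L = 0.0858 m, θ = 42°: √(L² − r² sin²θ) = 0.084334 m.
v = −0.0236·193.4·0.66913·[1 + 0.0236·0.74314/0.084334] = -3.6884 m/s.
|v| = 3.6884 m/s.

3.69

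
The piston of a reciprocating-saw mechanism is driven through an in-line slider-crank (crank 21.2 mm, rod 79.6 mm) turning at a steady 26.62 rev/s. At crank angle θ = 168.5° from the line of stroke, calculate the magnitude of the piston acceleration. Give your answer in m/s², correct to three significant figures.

435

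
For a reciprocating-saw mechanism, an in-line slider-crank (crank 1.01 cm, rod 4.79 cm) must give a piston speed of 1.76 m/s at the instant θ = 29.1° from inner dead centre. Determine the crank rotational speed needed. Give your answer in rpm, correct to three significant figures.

For an in-line slider-crank, |v_piston| = rω|sinθ|·[1 + r cosθ/√(L² − r² sin²θ)].
With r = 0.0101 m, L = 0.0479 m, θ = 29.1°: the bracketed kinematic factor |dx/dθ| = 0.0058218 m.
ω = v/|dx/dθ| = 1.76/0.0058218 = 302.31 rad/s.
N = 60ω/(2π) = 2886.9 rpm.

2890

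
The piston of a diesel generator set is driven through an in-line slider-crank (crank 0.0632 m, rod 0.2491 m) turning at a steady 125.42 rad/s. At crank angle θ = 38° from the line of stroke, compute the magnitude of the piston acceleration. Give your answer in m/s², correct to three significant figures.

849

ω = 125.4 rad/s
x(θ) = r cosθ + √(L² − r² sin²θ); with ω constant, a = ω²·d²x/dθ².
d²x/dθ² = −r cosθ − r²(cos2θ)/√u − r⁴ sin²2θ/(4u^{3/2}),  u = L² − r² sin²θ = 0.0605368 m².
Substituting r = 0.0632 m, L = 0.2491 m, θ = 38°: d²x/dθ² = -0.053982 m.
a = ω²·d²x/dθ² = (125.4)²·(-0.053982) = -849.14 m/s²;  |a| = 849.14 m/s².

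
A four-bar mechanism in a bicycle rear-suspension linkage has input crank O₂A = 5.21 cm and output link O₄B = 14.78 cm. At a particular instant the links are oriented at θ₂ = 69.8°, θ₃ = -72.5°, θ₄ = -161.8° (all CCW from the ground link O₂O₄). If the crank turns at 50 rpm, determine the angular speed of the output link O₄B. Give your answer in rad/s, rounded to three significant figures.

ω₂ = 5.236 rad/s (from 50 rpm).
Differentiating the loop-closure r₂e^{iθ₂}+r₃e^{iθ₃}=r₁+r₄e^{iθ₄} gives r₂ω₂e^{iθ₂}+r₃ω₃e^{iθ₃}=r₄ω₄e^{iθ₄}.
Eliminating the other unknown: ω₄ = r₂ω₂ sin(θ₂−θ₃) / [r₄ sin(θ₄−θ₃)].
Numerator sine = +0.61153; denominator sine = -0.99993.
Result = 0.0521·5.236·(+0.61153) / (0.1478·(-0.99993)) = -1.1288 rad/s; magnitude 1.1288 rad/s.

1.13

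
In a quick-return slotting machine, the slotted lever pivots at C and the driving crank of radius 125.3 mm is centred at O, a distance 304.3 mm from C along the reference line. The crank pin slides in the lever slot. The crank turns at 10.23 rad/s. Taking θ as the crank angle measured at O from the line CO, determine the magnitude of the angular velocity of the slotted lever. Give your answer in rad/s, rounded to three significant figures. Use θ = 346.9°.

2.96

ω = 10.23 rad/s
Crank pin A relative to C: A = (d + r cosθ, r sinθ); lever angle φ = atan2(r sinθ, d + r cosθ).
Differentiating tanφ: φ̇ = rω(d cosθ + r)/(d² + r² + 2dr cosθ).
d² + r² + 2dr cosθ = |CA|² = 0.182572 m²;  d cosθ + r = +0.42168 m.
|ω_lever| = |0.1253·10.23·+0.42168| / 0.182572 = 2.9606 rad/s.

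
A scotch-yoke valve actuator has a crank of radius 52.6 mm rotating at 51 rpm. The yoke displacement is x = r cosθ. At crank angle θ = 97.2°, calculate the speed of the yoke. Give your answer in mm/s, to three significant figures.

ω = 5.341 rad/s (from 51 rpm).
x = r cosθ ⇒ ẋ = −rω sinθ.
|v| = rω|sinθ| = 0.0526·5.341·|sin 97.2°| = 0.27871 m/s = 278.71 mm/s.

279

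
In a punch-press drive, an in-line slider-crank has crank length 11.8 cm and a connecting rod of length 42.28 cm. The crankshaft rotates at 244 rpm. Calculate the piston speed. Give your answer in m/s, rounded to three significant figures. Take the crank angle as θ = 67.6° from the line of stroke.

ω = 2π·244/60 = 25.55 rad/s
For an in-line slider-crank, x = r cosθ + √(L² − r² sin²θ), so v = −rω sinθ·[1 + r cosθ/√(L² − r² sin²θ)].
With r = 0.118 m, L = 0.4228 m, θ = 67.6°: √(L² − r² sin²θ) = 0.40848 m.
v = −0.118·25.55·0.92455·[1 + 0.118·0.38107/0.40848] = -3.0945 m/s.
|v| = 3.0945 m/s.

3.09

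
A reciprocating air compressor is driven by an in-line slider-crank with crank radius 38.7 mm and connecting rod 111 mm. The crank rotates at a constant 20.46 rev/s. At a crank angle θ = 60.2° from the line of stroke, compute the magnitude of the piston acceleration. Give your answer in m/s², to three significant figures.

ω = 2π·20.5 = 128.6 rad/s
x(θ) = r cosθ + √(L² − r² sin²θ); with ω constant, a = ω²·d²x/dθ².
d²x/dθ² = −r cosθ − r²(cos2θ)/√u − r⁴ sin²2θ/(4u^{3/2}),  u = L² − r² sin²θ = 0.0111932 m².
Substituting r = 0.0387 m, L = 0.111 m, θ = 60.2°: d²x/dθ² = -0.012422 m.
a = ω²·d²x/dθ² = (128.6)²·(-0.012422) = -205.28 m/s²;  |a| = 205.28 m/s².

205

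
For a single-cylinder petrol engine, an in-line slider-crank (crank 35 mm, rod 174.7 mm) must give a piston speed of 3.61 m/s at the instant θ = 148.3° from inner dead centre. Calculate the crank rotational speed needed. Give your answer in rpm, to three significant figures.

2260

For an in-line slider-crank, |v_piston| = rω|sinθ|·[1 + r cosθ/√(L² − r² sin²θ)].
With r = 0.035 m, L = 0.1747 m, θ = 148.3°: the bracketed kinematic factor |dx/dθ| = 0.015239 m.
ω = v/|dx/dθ| = 3.61/0.015239 = 236.89 rad/s.
N = 60ω/(2π) = 2262.1 rpm.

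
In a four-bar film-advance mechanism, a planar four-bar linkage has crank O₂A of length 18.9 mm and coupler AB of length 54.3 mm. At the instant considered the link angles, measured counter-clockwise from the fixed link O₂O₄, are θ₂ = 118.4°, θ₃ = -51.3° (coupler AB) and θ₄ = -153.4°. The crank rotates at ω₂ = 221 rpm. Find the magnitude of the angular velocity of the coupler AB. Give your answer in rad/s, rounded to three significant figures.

8.23

ω₂ = 23.14 rad/s (from 221 rpm).
Differentiating the loop-closure r₂e^{iθ₂}+r₃e^{iθ₃}=r₁+r₄e^{iθ₄} gives r₂ω₂e^{iθ₂}+r₃ω₃e^{iθ₃}=r₄ω₄e^{iθ₄}.
Eliminating the other unknown: ω₃ = r₂ω₂ sin(θ₄−θ₂) / [r₃ sin(θ₃−θ₄)].
Numerator sine = +0.99951; denominator sine = +0.97778.
Result = 0.0189·23.14·(+0.99951) / (0.0543·(+0.97778)) = +8.2343 rad/s; magnitude 8.2343 rad/s.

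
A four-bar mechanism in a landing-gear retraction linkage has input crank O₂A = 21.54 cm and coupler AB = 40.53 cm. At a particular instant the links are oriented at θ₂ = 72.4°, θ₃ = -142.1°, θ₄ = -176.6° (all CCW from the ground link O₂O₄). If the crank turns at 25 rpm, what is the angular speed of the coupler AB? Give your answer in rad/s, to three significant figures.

2.29

ω₂ = 2.618 rad/s (from 25 rpm).
Differentiating the loop-closure r₂e^{iθ₂}+r₃e^{iθ₃}=r₁+r₄e^{iθ₄} gives r₂ω₂e^{iθ₂}+r₃ω₃e^{iθ₃}=r₄ω₄e^{iθ₄}.
Eliminating the other unknown: ω₃ = r₂ω₂ sin(θ₄−θ₂) / [r₃ sin(θ₃−θ₄)].
Numerator sine = +0.93358; denominator sine = +0.56641.
Result = 0.2154·2.618·(+0.93358) / (0.4053·(+0.56641)) = +2.2933 rad/s; magnitude 2.2933 rad/s.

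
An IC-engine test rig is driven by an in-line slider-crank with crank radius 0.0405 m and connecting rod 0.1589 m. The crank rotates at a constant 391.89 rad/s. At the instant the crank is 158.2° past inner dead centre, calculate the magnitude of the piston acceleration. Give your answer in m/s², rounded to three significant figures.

ω = 391.9 rad/s
x(θ) = r cosθ + √(L² − r² sin²θ); with ω constant, a = ω²·d²x/dθ².
d²x/dθ² = −r cosθ − r²(cos2θ)/√u − r⁴ sin²2θ/(4u^{3/2}),  u = L² − r² sin²θ = 0.025023 m².
Substituting r = 0.0405 m, L = 0.1589 m, θ = 158.2°: d²x/dθ² = +0.030014 m.
a = ω²·d²x/dθ² = (391.9)²·(+0.030014) = +4609.5 m/s²;  |a| = 4609.5 m/s².

4610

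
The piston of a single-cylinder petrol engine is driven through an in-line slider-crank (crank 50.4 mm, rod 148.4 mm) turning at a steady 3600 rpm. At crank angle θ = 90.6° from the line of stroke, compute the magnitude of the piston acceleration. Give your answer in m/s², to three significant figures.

2660

ω = 2π·3600/60 = 377 rad/s
x(θ) = r cosθ + √(L² − r² sin²θ); with ω constant, a = ω²·d²x/dθ².
d²x/dθ² = −r cosθ − r²(cos2θ)/√u − r⁴ sin²2θ/(4u^{3/2}),  u = L² − r² sin²θ = 0.0194827 m².
Substituting r = 0.0504 m, L = 0.1484 m, θ = 90.6°: d²x/dθ² = +0.018722 m.
a = ω²·d²x/dθ² = (377)²·(+0.018722) = +2660.8 m/s²;  |a| = 2660.8 m/s².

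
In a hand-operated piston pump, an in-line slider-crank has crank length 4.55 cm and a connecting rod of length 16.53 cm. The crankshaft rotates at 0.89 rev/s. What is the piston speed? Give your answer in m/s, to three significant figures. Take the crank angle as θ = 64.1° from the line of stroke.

ω = 2π·0.89 = 5.592 rad/s
For an in-line slider-crank, x = r cosθ + √(L² − r² sin²θ), so v = −rω sinθ·[1 + r cosθ/√(L² − r² sin²θ)].
With r = 0.0455 m, L = 0.1653 m, θ = 64.1°: √(L² − r² sin²θ) = 0.16015 m.
v = −0.0455·5.592·0.89956·[1 + 0.0455·0.43680/0.16015] = -0.25728 m/s.
|v| = 0.25728 m/s.

0.257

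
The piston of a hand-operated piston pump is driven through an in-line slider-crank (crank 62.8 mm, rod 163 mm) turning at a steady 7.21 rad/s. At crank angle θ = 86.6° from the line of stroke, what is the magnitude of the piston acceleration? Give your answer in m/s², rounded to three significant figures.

ω = 7.21 rad/s
x(θ) = r cosθ + √(L² − r² sin²θ); with ω constant, a = ω²·d²x/dθ².
d²x/dθ² = −r cosθ − r²(cos2θ)/√u − r⁴ sin²2θ/(4u^{3/2}),  u = L² − r² sin²θ = 0.022639 m².
Substituting r = 0.0628 m, L = 0.163 m, θ = 86.6°: d²x/dθ² = +0.022287 m.
a = ω²·d²x/dθ² = (7.21)²·(+0.022287) = +1.1585 m/s²;  |a| = 1.1585 m/s².

1.16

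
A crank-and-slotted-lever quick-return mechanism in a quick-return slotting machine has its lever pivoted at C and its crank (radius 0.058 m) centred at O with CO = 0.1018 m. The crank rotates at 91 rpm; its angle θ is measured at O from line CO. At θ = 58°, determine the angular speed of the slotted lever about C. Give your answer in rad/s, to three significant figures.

3.10

ω = 9.529 rad/s (from 91 rpm).
Crank pin A relative to C: A = (d + r cosθ, r sinθ); lever angle φ = atan2(r sinθ, d + r cosθ).
Differentiating tanφ: φ̇ = rω(d cosθ + r)/(d² + r² + 2dr cosθ).
d² + r² + 2dr cosθ = |CA|² = 0.019985 m²;  d cosθ + r = +0.11195 m.
|ω_lever| = |0.058·9.529·+0.11195| / 0.019985 = 3.096 rad/s.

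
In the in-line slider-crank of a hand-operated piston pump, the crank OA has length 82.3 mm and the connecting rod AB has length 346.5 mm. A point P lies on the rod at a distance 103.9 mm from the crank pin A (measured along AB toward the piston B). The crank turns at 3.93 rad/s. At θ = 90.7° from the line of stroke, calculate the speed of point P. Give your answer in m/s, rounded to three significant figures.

0.323

ω = 3.93 rad/s.  Crank-pin speed |V_A| = rω = 0.32344 m/s, perpendicular to OA.
Rod angle: sinφ = −(r/L) sinθ ⇒ φ = -13.739°; ω_rod = −rω cosθ/√(L²−r²sin²θ) = +0.01174 rad/s.
V_P = V_A + ω_rod × AP, with AP = 0.1039 m along the rod.
Components: V_Px = −rω sinθ − a·ω_rod·sinφ = -0.32313 m/s;  V_Py = rω cosθ + a·ω_rod·cosφ = -0.0027666 m/s.
|V_P| = √(V_Px² + V_Py²) = 0.32314 m/s.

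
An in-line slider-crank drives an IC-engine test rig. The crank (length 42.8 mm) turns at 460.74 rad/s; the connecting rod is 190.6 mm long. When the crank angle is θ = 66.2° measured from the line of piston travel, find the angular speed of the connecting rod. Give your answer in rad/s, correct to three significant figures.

42.7

ω = 460.7 rad/s
The rod makes angle φ with the slider axis where L sinφ = r sinθ; differentiating, L cosφ·φ̇ = r ω cosθ.
L cosφ = √(L² − r² sin²θ) = 0.18653 m.
|ω_rod| = r ω |cosθ| / √(L² − r² sin²θ) = 0.0428·460.7·0.40355/0.18653 = 42.661 rad/s.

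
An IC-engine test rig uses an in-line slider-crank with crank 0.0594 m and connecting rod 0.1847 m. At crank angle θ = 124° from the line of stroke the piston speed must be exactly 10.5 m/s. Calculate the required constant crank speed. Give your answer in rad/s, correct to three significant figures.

For an in-line slider-crank, |v_piston| = rω|sinθ|·[1 + r cosθ/√(L² − r² sin²θ)].
With r = 0.0594 m, L = 0.1847 m, θ = 124°: the bracketed kinematic factor |dx/dθ| = 0.040056 m.
ω = v/|dx/dθ| = 10.5/0.040056 = 262.13 rad/s.

262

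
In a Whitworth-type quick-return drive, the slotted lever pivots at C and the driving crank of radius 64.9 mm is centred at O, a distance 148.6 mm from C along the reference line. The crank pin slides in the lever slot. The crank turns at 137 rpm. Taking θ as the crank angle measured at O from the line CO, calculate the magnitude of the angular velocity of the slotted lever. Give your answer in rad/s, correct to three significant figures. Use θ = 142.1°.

ω = 14.35 rad/s (from 137 rpm).
Crank pin A relative to C: A = (d + r cosθ, r sinθ); lever angle φ = atan2(r sinθ, d + r cosθ).
Differentiating tanφ: φ̇ = rω(d cosθ + r)/(d² + r² + 2dr cosθ).
d² + r² + 2dr cosθ = |CA|² = 0.0110739 m²;  d cosθ + r = -0.052358 m.
|ω_lever| = |0.0649·14.35·-0.052358| / 0.0110739 = 4.4023 rad/s.

4.40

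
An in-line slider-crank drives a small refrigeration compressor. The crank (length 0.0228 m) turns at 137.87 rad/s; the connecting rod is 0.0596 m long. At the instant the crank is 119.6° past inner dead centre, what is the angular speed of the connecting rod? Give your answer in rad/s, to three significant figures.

27.6

ω = 137.9 rad/s
The rod makes angle φ with the slider axis where L sinφ = r sinθ; differentiating, L cosφ·φ̇ = r ω cosθ.
L cosφ = √(L² − r² sin²θ) = 0.056206 m.
|ω_rod| = r ω |cosθ| / √(L² − r² sin²θ) = 0.0228·137.9·0.49394/0.056206 = 27.625 rad/s.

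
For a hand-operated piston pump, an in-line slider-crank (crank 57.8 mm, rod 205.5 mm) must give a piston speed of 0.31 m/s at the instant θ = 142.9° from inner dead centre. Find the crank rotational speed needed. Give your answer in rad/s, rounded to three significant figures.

11.5

For an in-line slider-crank, |v_piston| = rω|sinθ|·[1 + r cosθ/√(L² − r² sin²θ)].
With r = 0.0578 m, L = 0.2055 m, θ = 142.9°: the bracketed kinematic factor |dx/dθ| = 0.026929 m.
ω = v/|dx/dθ| = 0.31/0.026929 = 11.512 rad/s.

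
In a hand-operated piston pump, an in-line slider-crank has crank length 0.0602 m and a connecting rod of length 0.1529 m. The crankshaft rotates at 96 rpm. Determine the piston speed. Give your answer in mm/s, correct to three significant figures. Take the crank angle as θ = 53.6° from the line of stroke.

607

ω = 2π·96/60 = 10.05 rad/s
For an in-line slider-crank, x = r cosθ + √(L² − r² sin²θ), so v = −rω sinθ·[1 + r cosθ/√(L² − r² sin²θ)].
With r = 0.0602 m, L = 0.1529 m, θ = 53.6°: √(L² − r² sin²θ) = 0.14502 m.
v = −0.0602·10.05·0.80489·[1 + 0.0602·0.59342/0.14502] = -0.60711 m/s.
|v| = 0.60711 m/s = 607.11 mm/s.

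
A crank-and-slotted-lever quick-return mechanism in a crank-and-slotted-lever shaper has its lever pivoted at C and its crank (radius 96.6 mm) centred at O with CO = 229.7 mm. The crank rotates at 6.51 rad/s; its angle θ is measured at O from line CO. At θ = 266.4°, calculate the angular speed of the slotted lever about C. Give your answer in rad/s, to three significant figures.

ω = 6.51 rad/s
Crank pin A relative to C: A = (d + r cosθ, r sinθ); lever angle φ = atan2(r sinθ, d + r cosθ).
Differentiating tanφ: φ̇ = rω(d cosθ + r)/(d² + r² + 2dr cosθ).
d² + r² + 2dr cosθ = |CA|² = 0.0593071 m²;  d cosθ + r = +0.082177 m.
|ω_lever| = |0.0966·6.51·+0.082177| / 0.0593071 = 0.87137 rad/s.

0.871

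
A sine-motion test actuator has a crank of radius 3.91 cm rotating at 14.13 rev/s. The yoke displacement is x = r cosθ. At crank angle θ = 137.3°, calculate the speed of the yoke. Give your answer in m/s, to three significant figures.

ω = 88.78 rad/s (from 14.13 rev/s).
x = r cosθ ⇒ ẋ = −rω sinθ.
|v| = rω|sinθ| = 0.0391·88.78·|sin 137.3°| = 2.3541 m/s.

2.35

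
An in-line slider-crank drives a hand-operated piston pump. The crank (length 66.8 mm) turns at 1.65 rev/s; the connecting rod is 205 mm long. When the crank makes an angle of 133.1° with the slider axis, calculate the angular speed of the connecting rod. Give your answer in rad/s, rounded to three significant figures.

ω = 10.37 rad/s (converted from 1.65 rev/s).
The rod makes angle φ with the slider axis where L sinφ = r sinθ; differentiating, L cosφ·φ̇ = r ω cosθ.
L cosφ = √(L² − r² sin²θ) = 0.19911 m.
|ω_rod| = r ω |cosθ| / √(L² − r² sin²θ) = 0.0668·10.37·0.68327/0.19911 = 2.3765 rad/s.

2.38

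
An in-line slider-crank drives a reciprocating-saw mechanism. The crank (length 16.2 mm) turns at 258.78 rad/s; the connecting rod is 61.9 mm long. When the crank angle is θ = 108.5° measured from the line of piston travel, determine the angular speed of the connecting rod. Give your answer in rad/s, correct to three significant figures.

22.2

ω = 258.8 rad/s
The rod makes angle φ with the slider axis where L sinφ = r sinθ; differentiating, L cosφ·φ̇ = r ω cosθ.
L cosφ = √(L² − r² sin²θ) = 0.059963 m.
|ω_rod| = r ω |cosθ| / √(L² − r² sin²θ) = 0.0162·258.8·0.31730/0.059963 = 22.184 rad/s.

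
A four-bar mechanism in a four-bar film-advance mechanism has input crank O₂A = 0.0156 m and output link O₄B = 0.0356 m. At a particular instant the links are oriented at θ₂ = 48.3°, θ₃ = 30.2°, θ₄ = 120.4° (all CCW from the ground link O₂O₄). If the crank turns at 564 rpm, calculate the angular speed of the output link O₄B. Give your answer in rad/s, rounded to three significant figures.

8.04

ω₂ = 59.06 rad/s (from 564 rpm).
Differentiating the loop-closure r₂e^{iθ₂}+r₃e^{iθ₃}=r₁+r₄e^{iθ₄} gives r₂ω₂e^{iθ₂}+r₃ω₃e^{iθ₃}=r₄ω₄e^{iθ₄}.
Eliminating the other unknown: ω₄ = r₂ω₂ sin(θ₂−θ₃) / [r₄ sin(θ₄−θ₃)].
Numerator sine = +0.31068; denominator sine = +0.99999.
Result = 0.0156·59.06·(+0.31068) / (0.0356·(+0.99999)) = +8.0407 rad/s; magnitude 8.0407 rad/s.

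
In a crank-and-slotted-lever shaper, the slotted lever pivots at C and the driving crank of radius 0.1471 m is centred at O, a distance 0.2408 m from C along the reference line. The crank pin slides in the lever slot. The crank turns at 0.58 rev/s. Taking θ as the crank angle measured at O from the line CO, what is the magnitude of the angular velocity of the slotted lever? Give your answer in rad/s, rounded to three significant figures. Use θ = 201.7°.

ω = 3.644 rad/s (from 0.58 rev/s).
Crank pin A relative to C: A = (d + r cosθ, r sinθ); lever angle φ = atan2(r sinθ, d + r cosθ).
Differentiating tanφ: φ̇ = rω(d cosθ + r)/(d² + r² + 2dr cosθ).
d² + r² + 2dr cosθ = |CA|² = 0.0138002 m²;  d cosθ + r = -0.076635 m.
|ω_lever| = |0.1471·3.644·-0.076635| / 0.0138002 = 2.9769 rad/s.

2.98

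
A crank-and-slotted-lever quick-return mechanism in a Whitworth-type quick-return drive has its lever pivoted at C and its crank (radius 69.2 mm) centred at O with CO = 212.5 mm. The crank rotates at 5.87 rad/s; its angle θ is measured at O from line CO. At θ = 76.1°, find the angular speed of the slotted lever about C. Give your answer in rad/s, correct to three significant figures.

0.857

ω = 5.87 rad/s
Crank pin A relative to C: A = (d + r cosθ, r sinθ); lever angle φ = atan2(r sinθ, d + r cosθ).
Differentiating tanφ: φ̇ = rω(d cosθ + r)/(d² + r² + 2dr cosθ).
d² + r² + 2dr cosθ = |CA|² = 0.05701 m²;  d cosθ + r = +0.12025 m.
|ω_lever| = |0.0692·5.87·+0.12025| / 0.05701 = 0.85679 rad/s.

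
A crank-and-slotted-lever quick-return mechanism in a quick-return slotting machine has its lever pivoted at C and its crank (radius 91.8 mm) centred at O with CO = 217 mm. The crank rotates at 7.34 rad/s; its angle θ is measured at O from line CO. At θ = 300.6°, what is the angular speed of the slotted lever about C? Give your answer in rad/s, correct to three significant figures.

ω = 7.34 rad/s
Crank pin A relative to C: A = (d + r cosθ, r sinθ); lever angle φ = atan2(r sinθ, d + r cosθ).
Differentiating tanφ: φ̇ = rω(d cosθ + r)/(d² + r² + 2dr cosθ).
d² + r² + 2dr cosθ = |CA|² = 0.0757971 m²;  d cosθ + r = +0.20226 m.
|ω_lever| = |0.0918·7.34·+0.20226| / 0.0757971 = 1.798 rad/s.

1.80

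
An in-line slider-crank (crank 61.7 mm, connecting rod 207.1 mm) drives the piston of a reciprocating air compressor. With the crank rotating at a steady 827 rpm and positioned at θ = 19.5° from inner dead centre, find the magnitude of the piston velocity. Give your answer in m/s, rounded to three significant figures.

2.29

ω = 2π·827/60 = 86.6 rad/s
For an in-line slider-crank, x = r cosθ + √(L² − r² sin²θ), so v = −rω sinθ·[1 + r cosθ/√(L² − r² sin²θ)].
With r = 0.0617 m, L = 0.2071 m, θ = 19.5°: √(L² − r² sin²θ) = 0.20607 m.
v = −0.0617·86.6·0.33381·[1 + 0.0617·0.94264/0.20607] = -2.2871 m/s.
|v| = 2.2871 m/s.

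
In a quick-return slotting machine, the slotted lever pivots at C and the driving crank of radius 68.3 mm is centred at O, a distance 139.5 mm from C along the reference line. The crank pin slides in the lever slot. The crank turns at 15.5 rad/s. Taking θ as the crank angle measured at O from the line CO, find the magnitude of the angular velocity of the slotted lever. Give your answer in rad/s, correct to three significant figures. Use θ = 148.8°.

ω = 15.5 rad/s
Crank pin A relative to C: A = (d + r cosθ, r sinθ); lever angle φ = atan2(r sinθ, d + r cosθ).
Differentiating tanφ: φ̇ = rω(d cosθ + r)/(d² + r² + 2dr cosθ).
d² + r² + 2dr cosθ = |CA|² = 0.00782558 m²;  d cosθ + r = -0.051023 m.
|ω_lever| = |0.0683·15.5·-0.051023| / 0.00782558 = 6.9025 rad/s.

6.90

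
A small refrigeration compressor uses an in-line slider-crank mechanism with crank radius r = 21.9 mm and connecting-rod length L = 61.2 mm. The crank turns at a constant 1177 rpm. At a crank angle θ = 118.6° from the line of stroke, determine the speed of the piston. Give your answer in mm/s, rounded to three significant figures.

1940

ω = 2π·1177/60 = 123.3 rad/s
For an in-line slider-crank, x = r cosθ + √(L² − r² sin²θ), so v = −rω sinθ·[1 + r cosθ/√(L² − r² sin²θ)].
With r = 0.0219 m, L = 0.0612 m, θ = 118.6°: √(L² − r² sin²θ) = 0.058101 m.
v = −0.0219·123.3·0.87798·[1 + 0.0219·-0.47869/0.058101] = -1.9423 m/s.
|v| = 1.9423 m/s = 1942.3 mm/s.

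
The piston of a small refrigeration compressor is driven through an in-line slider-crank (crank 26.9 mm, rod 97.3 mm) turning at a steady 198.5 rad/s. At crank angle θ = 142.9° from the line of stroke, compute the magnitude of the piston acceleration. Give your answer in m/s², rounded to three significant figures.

ω = 198.5 rad/s
x(θ) = r cosθ + √(L² − r² sin²θ); with ω constant, a = ω²·d²x/dθ².
d²x/dθ² = −r cosθ − r²(cos2θ)/√u − r⁴ sin²2θ/(4u^{3/2}),  u = L² − r² sin²θ = 0.009204 m².
Substituting r = 0.0269 m, L = 0.0973 m, θ = 142.9°: d²x/dθ² = +0.019264 m.
a = ω²·d²x/dθ² = (198.5)²·(+0.019264) = +759.05 m/s²;  |a| = 759.05 m/s².

759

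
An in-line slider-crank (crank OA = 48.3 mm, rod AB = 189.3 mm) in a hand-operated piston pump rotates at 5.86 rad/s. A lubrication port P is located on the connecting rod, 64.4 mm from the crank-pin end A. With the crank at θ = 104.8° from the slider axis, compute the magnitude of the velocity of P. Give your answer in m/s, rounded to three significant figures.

0.272

ω = 5.86 rad/s.  Crank-pin speed |V_A| = rω = 0.28304 m/s, perpendicular to OA.
Rod angle: sinφ = −(r/L) sinθ ⇒ φ = -14.281°; ω_rod = −rω cosθ/√(L²−r²sin²θ) = +0.39412 rad/s.
V_P = V_A + ω_rod × AP, with AP = 0.0644 m along the rod.
Components: V_Px = −rω sinθ − a·ω_rod·sinφ = -0.26739 m/s;  V_Py = rω cosθ + a·ω_rod·cosφ = -0.047704 m/s.
|V_P| = √(V_Px² + V_Py²) = 0.27161 m/s.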